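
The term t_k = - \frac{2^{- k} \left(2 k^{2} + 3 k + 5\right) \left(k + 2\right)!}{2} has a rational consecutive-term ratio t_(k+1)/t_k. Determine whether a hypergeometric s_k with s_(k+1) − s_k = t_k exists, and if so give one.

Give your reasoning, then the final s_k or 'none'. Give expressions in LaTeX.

s_k = - 2^{- k} \left(2 k - 1\right) \left(k + 2\right)!

r(k) = (k + 3)*(3*k + 2*(k + 1)**2 + 8)/(2*(2*k**2 + 3*k + 5)) after simplifying.
Take A(k)=k/2 + 3/2, B(k)=1, C(k)=k**2 + 3*k/2 + 5/2.
f must satisfy (k/2 + 3/2)·f(k+1) − (1)·f(k) = k**2 + 3*k/2 + 5/2.
deg f ≤ 1 (via 1,0,2).
Coefficient equations give f(k) = 2*k - 1.
R(k) = B(k−1)·f(k)/C(k) = 2*(2*k - 1)/(2*k**2 + 3*k + 5); s_k = R·t_k = -(2*k - 1)*factorial(k + 2)/2**k.
Check: Δs_k = -(2*k**2 + 3*k + 5)*factorial(k + 2)/(2*2**k). ✓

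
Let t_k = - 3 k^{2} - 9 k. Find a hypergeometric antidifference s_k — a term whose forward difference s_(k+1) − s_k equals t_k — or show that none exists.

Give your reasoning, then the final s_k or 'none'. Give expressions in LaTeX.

Ratio r(k) = (k**2 + 5*k + 4)/(k*(k + 3)).
Factor: A=1; B=1; C=k**2 + 3*k.
Key eq: (1)·f(k+1) = (1)·f(k) + (k**2 + 3*k).
Bound: deg f ≤ 3.
Match coefficients ⇒ f(k) = k*(k - 1)*(k + 4)/3.
R(k) = B(k−1)·f(k)/C(k) = (k - 1)*(k + 4)/(3*(k + 3)); s_k = R·t_k = k*(-k**2 - 3*k + 4).
Check: Δs_k = 3*k*(-k - 3). ✓

s_k = k \left(- k^{2} - 3 k + 4\right)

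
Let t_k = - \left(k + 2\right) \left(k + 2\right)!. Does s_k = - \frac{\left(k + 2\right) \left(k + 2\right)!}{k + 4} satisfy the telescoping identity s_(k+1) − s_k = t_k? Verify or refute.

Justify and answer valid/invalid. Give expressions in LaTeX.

s_(k+1) = -(k + 3)*factorial(k + 3)/(k + 5)
s_(k+1) − s_k = -(k**3 + 9*k**2 + 26*k + 26)*factorial(k + 2)/((k + 4)*(k + 5))
(s_(k+1) − s_k) − t_k = 2*(k**2 + 6*k + 7)*factorial(k + 2)/((k + 4)*(k + 5))

Invalid: residual \frac{2 \left(k^{2} + 6 k + 7\right) \left(k + 2\right)!}{\left(k + 4\right) \left(k + 5\right)} ≠ 0.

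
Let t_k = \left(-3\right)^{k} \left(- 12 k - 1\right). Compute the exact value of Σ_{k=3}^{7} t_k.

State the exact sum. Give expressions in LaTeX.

Step 1: r(k) = 3*(-12*k - 13)/(12*k + 1).
Factor: A=-3; B=1; C=k + 1/12.
Need (-3)·f(k+1) − (1)·f(k) = k + 1/12.
Bound: deg f ≤ 1.
A polynomial solution: f(k) = -(3*k - 2)/12.
R(k) = B(k−1)·f(k)/C(k) = -(3*k - 2)/(12*k + 1); s_k = R·t_k = (-3)**k*(3*k - 2).
Verify: (-3)**k*(-12*k - 1) matches t_k.
Sum = s_(8) − s_(3); s_(8) = 144342, s_(3) = -189 ⇒ 144531.

Σ = 144531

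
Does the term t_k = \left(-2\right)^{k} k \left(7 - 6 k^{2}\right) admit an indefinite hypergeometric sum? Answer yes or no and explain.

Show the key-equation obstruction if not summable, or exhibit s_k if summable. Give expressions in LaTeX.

Yes. s_k = \left(-2\right)^{k} \left(2 k^{3} - 4 k^{2} - k + 2\right).

Ratio r(k) = -2*(k + 1)*(6*(k + 1)**2 - 7)/(k*(6*k**2 - 7)).
Normal form (A,B,C) = (-2, 1, k**3 - 7*k/6).
Solve (-2)·f(k+1) − (1)·f(k) = k**3 - 7*k/6.
d = 3 from the (0,0,3) case.
Solving with deg f ≤ 3: f(k) = -(k - 2)*(2*k**2 - 1)/6.
Certificate R = B(k−1)f/C = -(k - 2)*(2*k**2 - 1)/(k*(6*k**2 - 7)) gives s_k = (-2)**k*(2*k**3 - 4*k**2 - k + 2).
Check: Δs_k = (-2)**k*k*(7 - 6*k**2). ✓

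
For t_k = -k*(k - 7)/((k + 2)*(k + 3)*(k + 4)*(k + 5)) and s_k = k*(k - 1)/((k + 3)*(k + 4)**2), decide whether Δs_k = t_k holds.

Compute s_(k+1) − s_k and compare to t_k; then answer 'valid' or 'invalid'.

s_(k+1) = k*(k + 1)/((k + 4)*(k + 5)**2)
s_(k+1) − s_k = k*(-(k - 1)*(k + 5)**2 + (k + 1)*(k + 3)*(k + 4))/((k + 3)*(k + 4)**2*(k + 5)**2)
(s_(k+1) − s_k) − t_k = 2*k*(2*k**2 + k - 33)/(k**6 + 23*k**5 + 217*k**4 + 1073*k**3 + 2926*k**2 + 4160*k + 2400)

Invalid: residual 2*k*(2*k**2 + k - 33)/(k**6 + 23*k**5 + 217*k**4 + 1073*k**3 + 2926*k**2 + 4160*k + 2400) ≠ 0.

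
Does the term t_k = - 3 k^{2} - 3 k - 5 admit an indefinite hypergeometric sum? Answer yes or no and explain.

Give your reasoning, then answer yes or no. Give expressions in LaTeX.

Yes. s_k = k \left(- k^{2} - 4\right).

The ratio is (3*k**2 + 9*k + 11)/(3*k**2 + 3*k + 5).
Factor: A=1; B=1; C=k**2 + k + 5/3.
Key eq: (1)·f(k+1) = (1)·f(k) + (k**2 + k + 5/3).
From deg A=0, deg B=0, deg C=2: d=3.
Solving with deg f ≤ 3: f(k) = k*(k**2 + 4)/3.
Get s_k = R·t_k = k*(-k**2 - 4) with R(k) = B(k−1)f(k)/C(k) = k*(k**2 + 4)/(3*k**2 + 3*k + 5).
Δs = -3*k**2 - 3*k - 5, as required.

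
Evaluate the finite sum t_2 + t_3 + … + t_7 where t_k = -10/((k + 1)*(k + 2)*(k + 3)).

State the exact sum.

Σ = -13/36

Compute t_(k+1)/t_k: get (k + 1)/(k + 4).
Normal form (A,B,C) = (k + 1, k + 4, 1).
Set up (k + 1)·f(k+1) − (k + 3)·f(k) − (1) = 0.
From deg A=1, deg B=1, deg C=0: d=2.
Solve for f: f(k) = k*(k + 3)/4 (degree 2 ≤ 2).
Get s_k = R·t_k = 5*k*(-k - 3)/(2*(k + 1)*(k + 2)) with R(k) = B(k−1)f(k)/C(k) = k*(k + 3)**2/4.
Verify: -10/(k**3 + 6*k**2 + 11*k + 6) matches t_k.
Evaluate s at k=8 and k=2: -22/9 and -25/12; difference -13/36.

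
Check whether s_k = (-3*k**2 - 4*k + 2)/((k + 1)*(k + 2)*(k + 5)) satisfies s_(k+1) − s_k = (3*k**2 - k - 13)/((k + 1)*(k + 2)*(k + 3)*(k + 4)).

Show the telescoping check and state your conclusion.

Invalid: residual 2*(-6*k**3 - 30*k**2 + 4*k + 73)/(k**6 + 21*k**5 + 175*k**4 + 735*k**3 + 1624*k**2 + 1764*k + 720) ≠ 0.

s_(k+1) = (-4*k - 3*(k + 1)**2 - 2)/((k + 2)*(k + 3)*(k + 6))
s_(k+1) − s_k = (3*k**3 + 8*k**2 - 26*k - 61)/(k**5 + 17*k**4 + 107*k**3 + 307*k**2 + 396*k + 180)
(s_(k+1) − s_k) − t_k = 2*(-6*k**3 - 30*k**2 + 4*k + 73)/(k**6 + 21*k**5 + 175*k**4 + 735*k**3 + 1624*k**2 + 1764*k + 720)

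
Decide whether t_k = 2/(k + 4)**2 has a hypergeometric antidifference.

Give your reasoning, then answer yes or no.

Compute t_(k+1)/t_k: get (k + 4)**2/(k + 5)**2.
So A=k**2 + 8*k + 16 and B=k**2 + 10*k + 25, with C=1.
f must satisfy (k**2 + 8*k + 16)·f(k+1) − (k**2 + 8*k + 16)·f(k) = 1.
Bound: deg f ≤ 0.
Write f(k) = c0. Then LHS − RHS = -1, requiring -1 = 0: contradictory. No certificate.

No — the linear system for f has no solution.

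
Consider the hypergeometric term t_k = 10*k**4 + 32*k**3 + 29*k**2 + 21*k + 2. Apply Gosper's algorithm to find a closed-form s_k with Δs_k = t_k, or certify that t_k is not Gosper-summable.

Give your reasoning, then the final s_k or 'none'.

Step 1: r(k) = (10*k**4 + 72*k**3 + 185*k**2 + 215*k + 94)/(10*k**4 + 32*k**3 + 29*k**2 + 21*k + 2).
Normal form (A,B,C) = (1, 1, k**4 + 16*k**3/5 + 29*k**2/10 + 21*k/10 + 1/5).
Need (1)·f(k+1) − (1)·f(k) = k**4 + 16*k**3/5 + 29*k**2/10 + 21*k/10 + 1/5.
Bound: deg f ≤ 5.
Match coefficients ⇒ f(k) = k*(2*k**4 + 3*k**3 - 3*k**2 + 4*k - 4)/10.
Then R = B(k−1)f/C = k*(2*k**4 + 3*k**3 - 3*k**2 + 4*k - 4)/(10*k**4 + 32*k**3 + 29*k**2 + 21*k + 2), so s_k = R(k)·t_k = k*(2*k**4 + 3*k**3 - 3*k**2 + 4*k - 4).
Δs = 10*k**4 + 32*k**3 + 29*k**2 + 21*k + 2, as required.

s_k = k*(2*k**4 + 3*k**3 - 3*k**2 + 4*k - 4)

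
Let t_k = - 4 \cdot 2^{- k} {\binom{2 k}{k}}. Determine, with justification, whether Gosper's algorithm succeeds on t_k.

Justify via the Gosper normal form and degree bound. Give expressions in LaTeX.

No — key equation has no polynomial f.

t_(k+1)/t_k = (2*k + 1)/(k + 1).
A = 2*k + 1, B = k + 1, C = 1.
Need (2*k + 1)·f(k+1) − (k)·f(k) = 1.
d = -1 from the (1,1,0) case.
Negative degree bound (-1): no f exists, t_k not Gosper-summable.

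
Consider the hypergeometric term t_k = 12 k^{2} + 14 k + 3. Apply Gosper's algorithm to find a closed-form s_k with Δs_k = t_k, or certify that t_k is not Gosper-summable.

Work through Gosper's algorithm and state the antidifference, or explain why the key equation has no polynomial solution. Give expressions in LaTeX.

s_k = k \left(4 k^{2} + k - 2\right)

Compute t_(k+1)/t_k: get (12*k**2 + 38*k + 29)/(12*k**2 + 14*k + 3).
Normal form (A,B,C) = (1, 1, k**2 + 7*k/6 + 1/4).
Key eq: (1)·f(k+1) = (1)·f(k) + (k**2 + 7*k/6 + 1/4).
deg f ≤ 3 (via 0,0,2).
Solving with deg f ≤ 3: f(k) = k*(4*k**2 + k - 2)/12.
Certificate R = B(k−1)f/C = k*(4*k**2 + k - 2)/(12*k**2 + 14*k + 3) gives s_k = k*(4*k**2 + k - 2).
Verify: 12*k**2 + 14*k + 3 matches t_k.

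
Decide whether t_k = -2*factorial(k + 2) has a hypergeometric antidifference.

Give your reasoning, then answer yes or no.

Compute t_(k+1)/t_k: get k + 3.
Gosper form: A/B · C(k+1)/C(k) with A=k + 3, B=1, C=1.
Need (k + 3)·f(k+1) − (1)·f(k) = 1.
d = -1 from the (1,0,0) case.
Negative degree bound (-1): no f exists, t_k not Gosper-summable.

No — key equation has no polynomial f.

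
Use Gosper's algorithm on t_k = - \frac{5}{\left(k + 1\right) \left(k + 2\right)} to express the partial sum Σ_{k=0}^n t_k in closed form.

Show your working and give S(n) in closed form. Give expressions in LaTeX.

The ratio is (k + 1)/(k + 3).
Normal form (A,B,C) = (k + 1, k + 3, 1).
Solve (k + 1)·f(k+1) − (k + 2)·f(k) = 1.
Bound: deg f ≤ 1.
Coefficient equations give f(k) = k.
Get s_k = R·t_k = -5*k/(k + 1) with R(k) = B(k−1)f(k)/C(k) = k*(k + 2).
Check: Δs_k = -5/(k**2 + 3*k + 2). ✓
Evaluate: s_(n+1) = 5*(-n - 1)/(n + 2); subtract s_(0) = 0 ⇒ S(n) = 5*(-n - 1)/(n + 2).

S(n) = \frac{5 \left(- n - 1\right)}{n + 2}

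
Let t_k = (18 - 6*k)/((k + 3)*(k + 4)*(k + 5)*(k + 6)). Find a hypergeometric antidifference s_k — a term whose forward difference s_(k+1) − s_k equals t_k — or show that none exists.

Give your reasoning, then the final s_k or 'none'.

Compute t_(k+1)/t_k: get (k - 2)*(k + 3)/((k - 3)*(k + 7)).
Gosper form: A/B · C(k+1)/C(k) with A=k + 3, B=k + 7, C=k - 3.
Set up (k + 3)·f(k+1) − (k + 6)·f(k) − (k - 3) = 0.
Bound: deg f ≤ 3.
Solving with deg f ≤ 3: f(k) = -k*(k**2 + 12*k + 107)/120.
Then R = B(k−1)f/C = -k*(k + 6)*(k**2 + 12*k + 107)/(120*(k - 3)), so s_k = R(k)·t_k = k*(k**2 + 12*k + 107)/(20*(k + 3)*(k + 4)*(k + 5)).
Verify: 6*(3 - k)/(k**4 + 18*k**3 + 119*k**2 + 342*k + 360) matches t_k.

s_k = k*(k**2 + 12*k + 107)/(20*(k + 3)*(k + 4)*(k + 5))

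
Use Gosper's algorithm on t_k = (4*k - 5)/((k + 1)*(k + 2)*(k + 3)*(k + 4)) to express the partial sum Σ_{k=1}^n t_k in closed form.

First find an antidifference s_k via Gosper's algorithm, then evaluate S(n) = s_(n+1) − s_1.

S(n) = n*(n**2 + 9*n - 22)/(24*(n**3 + 9*n**2 + 26*n + 24))

r(k) = (k + 1)*(4*k - 1)/((k + 5)*(4*k - 5)) after simplifying.
So A=k + 1 and B=k + 5, with C=k - 5/4.
Set up (k + 1)·f(k+1) − (k + 4)·f(k) − (k - 5/4) = 0.
Bound: deg f ≤ 3.
Solving with deg f ≤ 3: f(k) = -k*(k**2 + 6*k + 23)/24.
Certificate R = B(k−1)f/C = -k*(k + 4)*(k**2 + 6*k + 23)/(6*(4*k - 5)) gives s_k = k*(-k**2 - 6*k - 23)/(6*(k + 1)*(k + 2)*(k + 3)).
Δs = (4*k - 5)/(k**4 + 10*k**3 + 35*k**2 + 50*k + 24), as required.
s_(n+1) = (-n**3 - 9*n**2 - 38*n - 30)/(6*(n**3 + 9*n**2 + 26*n + 24)) and s_(1) = -5/24, so S(n) = n*(n**2 + 9*n - 22)/(24*(n**3 + 9*n**2 + 26*n + 24)).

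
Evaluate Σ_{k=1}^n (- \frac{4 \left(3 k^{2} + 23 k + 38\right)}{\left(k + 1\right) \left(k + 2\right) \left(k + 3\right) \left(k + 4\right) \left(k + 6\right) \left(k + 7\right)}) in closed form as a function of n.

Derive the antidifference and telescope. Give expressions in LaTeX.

Step 1: r(k) = (k + 1)*(k + 6)*(23*k + 3*(k + 1)**2 + 61)/((k + 5)*(k + 8)*(3*k**2 + 23*k + 38)).
So A=k + 1 and B=k + 8, with C=k**3 + 38*k**2/3 + 51*k + 190/3.
Solve (k + 1)·f(k+1) − (k + 7)·f(k) = k**3 + 38*k**2/3 + 51*k + 190/3.
From deg A=1, deg B=1, deg C=3: d=6.
Solving with deg f ≤ 6: f(k) = k*(k + 2)*(k + 4)*(k + 5)*(k**2 + 10*k + 27)/54.
R(k) = B(k−1)·f(k)/C(k) = k*(k + 2)*(k + 4)*(k + 7)*(k**2 + 10*k + 27)/(18*(3*k**2 + 23*k + 38)); s_k = R·t_k = 2*k*(-k**2 - 10*k - 27)/(9*(k**3 + 10*k**2 + 27*k + 18)).
Check: Δs_k = 4*(-3*k**2 - 23*k - 38)/(k**6 + 23*k**5 + 207*k**4 + 925*k**3 + 2144*k**2 + 2412*k + 1008). ✓
s_(n+1) = 2*(-n**3 - 13*n**2 - 50*n - 38)/(9*(n**3 + 13*n**2 + 50*n + 56)) and s_(1) = -19/126, so S(n) = n*(-n**2 - 13*n - 50)/(14*(n**3 + 13*n**2 + 50*n + 56)).

S(n) = \frac{n \left(- n^{2} - 13 n - 50\right)}{14 \left(n^{3} + 13 n^{2} + 50 n + 56\right)}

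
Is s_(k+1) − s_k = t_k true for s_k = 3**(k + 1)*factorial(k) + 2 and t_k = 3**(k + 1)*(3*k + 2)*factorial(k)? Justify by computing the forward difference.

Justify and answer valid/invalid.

s_(k+1) = 3**(k + 2)*factorial(k + 1) + 2
s_(k+1) − s_k = 3**(k + 1)*(3*k + 2)*factorial(k)
(s_(k+1) − s_k) − t_k = 0

valid (s_(k+1) − s_k reduces to t_k)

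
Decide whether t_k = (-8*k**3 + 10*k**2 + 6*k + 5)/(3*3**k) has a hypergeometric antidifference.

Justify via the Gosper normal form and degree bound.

Step 1: r(k) = (8*k**3 + 14*k**2 - 2*k - 13)/(3*(8*k**3 - 10*k**2 - 6*k - 5)).
Gosper form: A/B · C(k+1)/C(k) with A=1/3, B=1, C=k**3 - 5*k**2/4 - 3*k/4 - 5/8.
Need (1/3)·f(k+1) − (1)·f(k) = k**3 - 5*k**2/4 - 3*k/4 - 5/8.
deg f ≤ 3 (via 0,0,3).
Match coefficients ⇒ f(k) = -3*(4*k**3 + k**2 + 4*k + 2)/8.
R(k) = B(k−1)·f(k)/C(k) = -3*(4*k**3 + k**2 + 4*k + 2)/(8*k**3 - 10*k**2 - 6*k - 5); s_k = R·t_k = (4*k**3 + k**2 + 4*k + 2)/3**k.
Check: Δs_k = (-8*k**3 + 10*k**2 + 6*k + 5)/(3*3**k). ✓

Yes. s_k = (4*k**3 + k**2 + 4*k + 2)/3**k.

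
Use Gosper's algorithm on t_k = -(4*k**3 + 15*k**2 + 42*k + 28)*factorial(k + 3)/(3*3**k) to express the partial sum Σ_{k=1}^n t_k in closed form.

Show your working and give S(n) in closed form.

r(k) = (4*k**4 + 43*k**3 + 192*k**2 + 425*k + 356)/(3*(4*k**3 + 15*k**2 + 42*k + 28)) after simplifying.
A = k/3 + 4/3, B = 1, C = k**3 + 15*k**2/4 + 21*k/2 + 7.
Need (k/3 + 4/3)·f(k+1) − (1)·f(k) = k**3 + 15*k**2/4 + 21*k/2 + 7.
d = 2 from the (1,0,3) case.
Solving with deg f ≤ 2: f(k) = 3*k*(4*k + 3)/4.
Then R = B(k−1)f/C = 3*k*(4*k + 3)/(4*k**3 + 15*k**2 + 42*k + 28), so s_k = R(k)·t_k = -k*(4*k + 3)*factorial(k + 3)/3**k.
s_(k+1) − s_k = -(4*k**3 + 15*k**2 + 42*k + 28)*factorial(k + 3)/(3*3**k) = t_k.
Telescope: S(n) = s_(n+1) − s_(1) = -3**(-n - 1)*(n + 1)*(4*n + 7)*factorial(n + 4) − (-56) = (168*3**n - 4*n**6*factorial(n) - 51*n**5*factorial(n) - 257*n**4*factorial(n) - 655*n**3*factorial(n) - 891*n**2*factorial(n) - 614*n*factorial(n) - 168*factorial(n))/(3*3**n).

S(n) = (168*3**n - 4*n**6*factorial(n) - 51*n**5*factorial(n) - 257*n**4*factorial(n) - 655*n**3*factorial(n) - 891*n**2*factorial(n) - 614*n*factorial(n) - 168*factorial(n))/(3*3**n)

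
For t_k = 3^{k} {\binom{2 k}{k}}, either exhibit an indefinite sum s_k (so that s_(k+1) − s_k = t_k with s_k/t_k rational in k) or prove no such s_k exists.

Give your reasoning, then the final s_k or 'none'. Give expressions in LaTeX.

t_(k+1)/t_k = 6*(2*k + 1)/(k + 1).
Factor: A=12*k + 6; B=k + 1; C=1.
Key eq: (12*k + 6)·f(k+1) = (k)·f(k) + (1).
Degrees (1,1,0) ⇒ d ≤ -1.
d = -1 < 0 ⇒ no nonzero polynomial f; not summable.

none — t_k is not Gosper-summable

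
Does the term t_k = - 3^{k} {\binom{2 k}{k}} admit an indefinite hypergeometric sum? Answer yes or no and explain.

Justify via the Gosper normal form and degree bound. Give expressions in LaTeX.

t_(k+1)/t_k = 6*(2*k + 1)/(k + 1).
So A=12*k + 6 and B=k + 1, with C=1.
Need (12*k + 6)·f(k+1) − (k)·f(k) = 1.
Degrees (1,1,0) ⇒ d ≤ -1.
d = -1 < 0 ⇒ no nonzero polynomial f; not summable.

No. Not Gosper-summable.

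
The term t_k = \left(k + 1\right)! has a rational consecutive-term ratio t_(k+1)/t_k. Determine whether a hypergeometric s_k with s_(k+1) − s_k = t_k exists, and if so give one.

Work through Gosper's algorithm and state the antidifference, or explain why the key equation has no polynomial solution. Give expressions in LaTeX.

r(k) = k + 2 after simplifying.
Take A(k)=k + 2, B(k)=1, C(k)=1.
Solve (k + 2)·f(k+1) − (1)·f(k) = 1.
deg f ≤ -1 (via 1,0,0).
d = -1 < 0 ⇒ no nonzero polynomial f; not summable.

no hypergeometric antidifference exists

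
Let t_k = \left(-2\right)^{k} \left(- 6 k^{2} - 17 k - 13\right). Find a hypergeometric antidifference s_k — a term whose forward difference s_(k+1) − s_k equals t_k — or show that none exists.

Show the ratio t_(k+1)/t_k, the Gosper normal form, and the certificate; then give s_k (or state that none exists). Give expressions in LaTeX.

s_k = \left(-2\right)^{k} \left(2 k^{2} + 3 k + 1\right)

Step 1: r(k) = 2*(-6*k**2 - 29*k - 36)/(6*k**2 + 17*k + 13).
Factor: A=-2; B=1; C=k**2 + 17*k/6 + 13/6.
Set up (-2)·f(k+1) − (1)·f(k) − (k**2 + 17*k/6 + 13/6) = 0.
Degrees (0,0,2) ⇒ d ≤ 2.
Solving with deg f ≤ 2: f(k) = -(k + 1)*(2*k + 1)/6.
Then R = B(k−1)f/C = -(k + 1)*(2*k + 1)/(6*k**2 + 17*k + 13), so s_k = R(k)·t_k = (-2)**k*(2*k**2 + 3*k + 1).
Check: Δs_k = (-2)**k*(-6*k**2 - 17*k - 13). ✓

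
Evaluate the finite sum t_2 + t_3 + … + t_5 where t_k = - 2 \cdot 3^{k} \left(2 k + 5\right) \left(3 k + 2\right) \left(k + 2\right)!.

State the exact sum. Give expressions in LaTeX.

t_(k+1)/t_k = 3*(k + 3)*(2*k + 7)*(3*k + 5)/((2*k + 5)*(3*k + 2)).
A = 3*k + 9, B = 1, C = k**2 + 19*k/6 + 5/3.
Need (3*k + 9)·f(k+1) − (1)·f(k) = k**2 + 19*k/6 + 5/3.
deg f ≤ 1 (via 1,0,2).
Solve for f: f(k) = (2*k - 1)/6 (degree 1 ≤ 1).
R(k) = B(k−1)·f(k)/C(k) = (2*k - 1)/((2*k + 5)*(3*k + 2)); s_k = R·t_k = -2*3**k*(2*k - 1)*factorial(k + 2).
Check: Δs_k = -2*3**k*(2*k + 5)*(3*k + 2)*factorial(k + 2). ✓
Sum = s_(6) − s_(2); s_(6) = -646652160, s_(2) = -1296 ⇒ -646650864.

Σ = -646650864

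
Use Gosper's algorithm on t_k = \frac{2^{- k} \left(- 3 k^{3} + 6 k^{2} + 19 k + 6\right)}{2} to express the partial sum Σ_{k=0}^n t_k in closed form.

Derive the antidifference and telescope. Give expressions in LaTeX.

r(k) = (3*k**3 + 3*k**2 - 22*k - 28)/(2*(3*k**3 - 6*k**2 - 19*k - 6)) after simplifying.
Gosper form: A/B · C(k+1)/C(k) with A=1/2, B=1, C=k**3 - 2*k**2 - 19*k/3 - 2.
Solve (1/2)·f(k+1) − (1)·f(k) = k**3 - 2*k**2 - 19*k/3 - 2.
Degrees (0,0,3) ⇒ d ≤ 3.
A polynomial solution: f(k) = -2*(k + 1)*(3*k**2 - 4)/3.
Then R = B(k−1)f/C = -2*(k + 1)*(3*k**2 - 4)/(3*k**3 - 6*k**2 - 19*k - 6), so s_k = R(k)·t_k = (3*k**3 + 3*k**2 - 4*k - 4)/2**k.
Check: Δs_k = (-3*k**3 + 6*k**2 + 19*k + 6)/(2*2**k). ✓
s_(n+1) = 2**(-n - 1)*(3*n**3 + 12*n**2 + 11*n - 2) and s_(0) = -4, so S(n) = 2**(-n - 1)*(2**(n + 3) + 3*n**3 + 12*n**2 + 11*n - 2).

S(n) = 2^{- n - 1} \left(2^{n + 3} + 3 n^{3} + 12 n^{2} + 11 n - 2\right)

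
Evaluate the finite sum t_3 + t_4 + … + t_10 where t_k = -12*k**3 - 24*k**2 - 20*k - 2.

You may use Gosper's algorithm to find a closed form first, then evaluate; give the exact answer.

Σ = -46368

t_(k+1)/t_k = (6*k**3 + 30*k**2 + 52*k + 29)/(6*k**3 + 12*k**2 + 10*k + 1).
Gosper form: A/B · C(k+1)/C(k) with A=1, B=1, C=k**3 + 2*k**2 + 5*k/3 + 1/6.
f must satisfy (1)·f(k+1) − (1)·f(k) = k**3 + 2*k**2 + 5*k/3 + 1/6.
Bound: deg f ≤ 4.
Match coefficients ⇒ f(k) = k*(3*k**3 + 2*k**2 + k - 4)/12.
R(k) = B(k−1)·f(k)/C(k) = k*(3*k**3 + 2*k**2 + k - 4)/(2*(6*k**3 + 12*k**2 + 10*k + 1)); s_k = R·t_k = k*(-3*k**3 - 2*k**2 - k + 4).
Check: Δs_k = -12*k**3 - 24*k**2 - 20*k - 2. ✓
Sum = s_(11) − s_(3); s_(11) = -46662, s_(3) = -294 ⇒ -46368.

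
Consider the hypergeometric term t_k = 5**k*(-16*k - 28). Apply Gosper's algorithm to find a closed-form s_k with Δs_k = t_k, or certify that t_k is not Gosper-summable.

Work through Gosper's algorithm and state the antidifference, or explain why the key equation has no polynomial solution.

t_(k+1)/t_k = 5*(4*k + 11)/(4*k + 7).
Gosper form: A/B · C(k+1)/C(k) with A=5, B=1, C=k + 7/4.
Solve (5)·f(k+1) − (1)·f(k) = k + 7/4.
Degrees (0,0,1) ⇒ d ≤ 1.
A polynomial solution: f(k) = (2*k + 1)/8.
R(k) = B(k−1)·f(k)/C(k) = (2*k + 1)/(2*(4*k + 7)); s_k = R·t_k = 5**k*(-4*k - 2).
s_(k+1) − s_k = 5**k*(-16*k - 28) = t_k.

s_k = 5**k*(-4*k - 2)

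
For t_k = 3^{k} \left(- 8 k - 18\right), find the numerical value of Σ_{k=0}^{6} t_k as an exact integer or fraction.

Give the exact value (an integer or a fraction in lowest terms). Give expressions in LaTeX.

t_(k+1)/t_k = 3*(4*k + 13)/(4*k + 9).
Gosper form: A/B · C(k+1)/C(k) with A=3, B=1, C=k + 9/4.
Set up (3)·f(k+1) − (1)·f(k) − (k + 9/4) = 0.
From deg A=0, deg B=0, deg C=1: d=1.
A polynomial solution: f(k) = (4*k + 3)/8.
So s_k = (B(k−1)f/C)·t_k = ((4*k + 3)/(2*(4*k + 9)))·t_k = 3**k*(-4*k - 3).
Check: Δs_k = 3**k*(-8*k - 18). ✓
Σ_(k=0)^(6) t_k = s_(7) − s_(0) = -67797 − (-3) = -67794.

Σ = -67794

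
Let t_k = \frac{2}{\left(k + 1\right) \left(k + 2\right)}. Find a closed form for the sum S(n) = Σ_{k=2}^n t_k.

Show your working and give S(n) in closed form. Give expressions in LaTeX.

S(n) = \frac{2 \left(n - 1\right)}{3 \left(n + 2\right)}

Step 1: r(k) = (k + 1)/(k + 3).
Normal form (A,B,C) = (k + 1, k + 3, 1).
Set up (k + 1)·f(k+1) − (k + 2)·f(k) − (1) = 0.
deg f ≤ 1 (via 1,1,0).
Solving with deg f ≤ 1: f(k) = k.
R(k) = B(k−1)·f(k)/C(k) = k*(k + 2); s_k = R·t_k = 2*k/(k + 1).
s_(k+1) − s_k = 2/(k**2 + 3*k + 2) = t_k.
Σ_(k=2)^n t_k = s_(n+1) − s_(2) = (2*(n + 1)/(n + 2)) − (4/3), i.e. 2*(n - 1)/(3*(n + 2)).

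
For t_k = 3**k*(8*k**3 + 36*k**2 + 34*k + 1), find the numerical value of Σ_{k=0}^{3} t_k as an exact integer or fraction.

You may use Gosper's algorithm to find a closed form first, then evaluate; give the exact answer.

t_(k+1)/t_k = 3*(8*k**3 + 60*k**2 + 130*k + 79)/(8*k**3 + 36*k**2 + 34*k + 1).
A = 3, B = 1, C = k**3 + 9*k**2/2 + 17*k/4 + 1/8.
Key eq: (3)·f(k+1) = (1)·f(k) + (k**3 + 9*k**2/2 + 17*k/4 + 1/8).
Degrees (0,0,3) ⇒ d ≤ 3.
Coefficient equations give f(k) = (4*k**3 - k - 4)/8.
So s_k = (B(k−1)f/C)·t_k = ((4*k**3 - k - 4)/(8*k**3 + 36*k**2 + 34*k + 1))·t_k = 3**k*(4*k**3 - k - 4).
Δs = 3**k*(8*k**3 + 36*k**2 + 34*k + 1), as required.
Evaluate s at k=4 and k=0: 20088 and -4; difference 20092.

Σ = 20092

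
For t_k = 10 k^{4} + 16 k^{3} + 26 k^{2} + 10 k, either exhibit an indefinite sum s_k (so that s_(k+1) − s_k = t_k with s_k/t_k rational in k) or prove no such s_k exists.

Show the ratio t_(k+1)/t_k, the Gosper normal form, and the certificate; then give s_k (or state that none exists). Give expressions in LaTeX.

The ratio is (5*k**4 + 28*k**3 + 67*k**2 + 75*k + 31)/(k*(5*k**3 + 8*k**2 + 13*k + 5)).
So A=1 and B=1, with C=k**4 + 8*k**3/5 + 13*k**2/5 + k.
Solve (1)·f(k+1) − (1)·f(k) = k**4 + 8*k**3/5 + 13*k**2/5 + k.
deg f ≤ 5 (via 0,0,4).
Solve for f: f(k) = k*(k - 1)*(2*k**3 + k**2 + 5*k + 1)/10 (degree 5 ≤ 5).
Then R = B(k−1)f/C = (k - 1)*(2*k**3 + k**2 + 5*k + 1)/(2*(5*k**3 + 8*k**2 + 13*k + 5)), so s_k = R(k)·t_k = k*(2*k**4 - k**3 + 4*k**2 - 4*k - 1).
Verify: 2*k*(5*k**3 + 8*k**2 + 13*k + 5) matches t_k.

s_k = k \left(2 k^{4} - k^{3} + 4 k^{2} - 4 k - 1\right)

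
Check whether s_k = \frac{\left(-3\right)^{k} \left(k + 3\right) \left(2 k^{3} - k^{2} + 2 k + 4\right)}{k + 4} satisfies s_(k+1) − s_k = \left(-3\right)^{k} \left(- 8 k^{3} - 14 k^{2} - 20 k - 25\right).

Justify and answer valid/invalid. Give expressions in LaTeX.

s_(k+1) = (-3)**(k + 1)*(k + 4)*(2*k + 2*(k + 1)**3 - (k + 1)**2 + 6)/(k + 5)
s_(k+1) − s_k = (-3)**k*(-8*k**5 - 78*k**4 - 258*k**3 - 410*k**2 - 518*k - 396)/(k**2 + 9*k + 20)
(s_(k+1) − s_k) − t_k = (-3)**k*(8*k**4 + 48*k**3 + 75*k**2 + 107*k + 104)/(k**2 + 9*k + 20)

Invalid: residual \frac{\left(-3\right)^{k} \left(8 k^{4} + 48 k^{3} + 75 k^{2} + 107 k + 104\right)}{k^{2} + 9 k + 20} ≠ 0.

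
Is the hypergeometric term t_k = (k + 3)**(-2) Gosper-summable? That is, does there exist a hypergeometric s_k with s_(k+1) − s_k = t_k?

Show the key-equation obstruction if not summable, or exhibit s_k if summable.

No — the linear system for f has no solution.

Compute t_(k+1)/t_k: get (k + 3)**2/(k + 4)**2.
Take A(k)=k**2 + 6*k + 9, B(k)=k**2 + 8*k + 16, C(k)=1.
f must satisfy (k**2 + 6*k + 9)·f(k+1) − (k**2 + 6*k + 9)·f(k) = 1.
Degrees (2,2,0) ⇒ d ≤ 0.
f = c0 ⇒ A·f(k+1) − B(k−1)·f(k) − C = -1. The system {-1 = 0} is inconsistent; no antidifference.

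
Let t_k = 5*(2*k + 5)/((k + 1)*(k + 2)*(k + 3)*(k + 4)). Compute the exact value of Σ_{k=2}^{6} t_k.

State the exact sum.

r(k) = (k + 1)*(2*k + 7)/((k + 5)*(2*k + 5)) after simplifying.
So A=k + 1 and B=k + 5, with C=k + 5/2.
Need (k + 1)·f(k+1) − (k + 4)·f(k) = k + 5/2.
deg f ≤ 3 (via 1,1,1).
Coefficient equations give f(k) = k*(k + 2)*(k + 4)/6.
Get s_k = R·t_k = 5*k*(k + 4)/(3*(k**2 + 4*k + 3)) with R(k) = B(k−1)f(k)/C(k) = k*(k + 2)*(k + 4)**2/(3*(2*k + 5)).
Δs = 5*(2*k + 5)/(k**4 + 10*k**3 + 35*k**2 + 50*k + 24), as required.
Evaluate s at k=7 and k=2: 77/48 and 4/3; difference 13/48.

Σ = 13/48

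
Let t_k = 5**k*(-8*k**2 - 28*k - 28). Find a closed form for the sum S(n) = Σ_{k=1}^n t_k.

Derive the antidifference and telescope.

S(n) = -10*5**n*n**2 - 30*5**n*n - 30*5**n + 30

Step 1: r(k) = 5*(2*k**2 + 11*k + 16)/(2*k**2 + 7*k + 7).
Take A(k)=5, B(k)=1, C(k)=k**2 + 7*k/2 + 7/2.
Key eq: (5)·f(k+1) = (1)·f(k) + (k**2 + 7*k/2 + 7/2).
d = 2 from the (0,0,2) case.
Solve for f: f(k) = (k**2 + k + 1)/4 (degree 2 ≤ 2).
Certificate R = B(k−1)f/C = (k**2 + k + 1)/(2*(2*k**2 + 7*k + 7)) gives s_k = -2*5**k*(k**2 + k + 1).
s_(k+1) − s_k = 5**k*(-8*k**2 - 28*k - 28) = t_k.
Σ_(k=1)^n t_k = s_(n+1) − s_(1) = (10*5**n*(-n**2 - 3*n - 3)) − (-30), i.e. -10*5**n*n**2 - 30*5**n*n - 30*5**n + 30.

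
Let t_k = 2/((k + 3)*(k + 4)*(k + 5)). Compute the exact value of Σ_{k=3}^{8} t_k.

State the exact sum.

The ratio is (k + 3)/(k + 6).
So A=k + 3 and B=k + 6, with C=1.
Solve (k + 3)·f(k+1) − (k + 5)·f(k) = 1.
From deg A=1, deg B=1, deg C=0: d=2.
Solve for f: f(k) = k*(k + 7)/24 (degree 2 ≤ 2).
So s_k = (B(k−1)f/C)·t_k = (k*(k + 5)*(k + 7)/24)·t_k = k*(k + 7)/(12*(k + 3)*(k + 4)).
Check: Δs_k = 2/(k**3 + 12*k**2 + 47*k + 60). ✓
Evaluate s at k=9 and k=3: 1/13 and 5/84; difference 19/1092.

Σ = 19/1092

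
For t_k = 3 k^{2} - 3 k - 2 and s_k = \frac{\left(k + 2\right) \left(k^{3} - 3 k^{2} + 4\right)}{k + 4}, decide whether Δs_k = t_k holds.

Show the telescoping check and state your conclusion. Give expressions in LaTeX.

s_(k+1) = (k + 3)*((k + 1)**3 - 3*(k + 1)**2 + 4)/(k + 5)
s_(k+1) − s_k = (3*k**4 + 20*k**3 + 7*k**2 - 50*k - 16)/(k**2 + 9*k + 20)
(s_(k+1) − s_k) − t_k = 4*(-k**3 - 6*k**2 + 7*k + 6)/(k**2 + 9*k + 20)

Invalid: residual \frac{4 \left(- k^{3} - 6 k^{2} + 7 k + 6\right)}{k^{2} + 9 k + 20} ≠ 0.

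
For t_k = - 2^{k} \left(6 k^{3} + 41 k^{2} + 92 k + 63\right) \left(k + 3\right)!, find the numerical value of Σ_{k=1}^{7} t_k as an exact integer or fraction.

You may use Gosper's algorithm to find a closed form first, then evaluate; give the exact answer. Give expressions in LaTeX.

t_(k+1)/t_k = 2*(6*k**4 + 83*k**3 + 428*k**2 + 970*k + 808)/(6*k**3 + 41*k**2 + 92*k + 63).
Gosper form: A/B · C(k+1)/C(k) with A=2*k + 8, B=1, C=k**3 + 41*k**2/6 + 46*k/3 + 21/2.
Set up (2*k + 8)·f(k+1) − (1)·f(k) − (k**3 + 41*k**2/6 + 46*k/3 + 21/2) = 0.
Bound: deg f ≤ 2.
A polynomial solution: f(k) = (k + 1)*(3*k + 1)/6.
So s_k = (B(k−1)f/C)·t_k = ((k + 1)*(3*k + 1)/(6*k**3 + 41*k**2 + 92*k + 63))·t_k = -2**k*(k + 1)*(3*k + 1)*factorial(k + 3).
Check: Δs_k = -2**k*(6*k**3 + 41*k**2 + 92*k + 63)*factorial(k + 3). ✓
Σ_(k=1)^(7) t_k = s_(8) − s_(1) = -2299207680000 − (-384) = -2299207679616.

Σ = -2299207679616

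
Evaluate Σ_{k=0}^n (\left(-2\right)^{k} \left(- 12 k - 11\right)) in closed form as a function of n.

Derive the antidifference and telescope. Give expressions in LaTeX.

S(n) = - 8 \left(-2\right)^{n} n - 10 \left(-2\right)^{n} - 1

Compute t_(k+1)/t_k: get 2*(-12*k - 23)/(12*k + 11).
Factor: A=-2; B=1; C=k + 11/12.
Key eq: (-2)·f(k+1) = (1)·f(k) + (k + 11/12).
deg f ≤ 1 (via 0,0,1).
Solving with deg f ≤ 1: f(k) = -(4*k + 1)/12.
So s_k = (B(k−1)f/C)·t_k = (-(4*k + 1)/(12*k + 11))·t_k = (-2)**k*(4*k + 1).
s_(k+1) − s_k = (-2)**k*(-12*k - 11) = t_k.
Σ_(k=0)^n t_k = s_(n+1) − s_(0) = ((-2)**(n + 1)*(4*n + 5)) − (1), i.e. -8*(-2)**n*n - 10*(-2)**n - 1.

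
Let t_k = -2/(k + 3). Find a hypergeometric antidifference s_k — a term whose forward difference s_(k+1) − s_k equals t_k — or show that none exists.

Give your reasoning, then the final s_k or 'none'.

not Gosper-summable; s_k does not exist

t_(k+1)/t_k = (k + 3)/(k + 4).
Gosper form: A/B · C(k+1)/C(k) with A=k + 3, B=k + 4, C=1.
Need (k + 3)·f(k+1) − (k + 3)·f(k) = 1.
d = 0 from the (1,1,0) case.
f = c0 ⇒ A·f(k+1) − B(k−1)·f(k) − C = -1. The system {-1 = 0} is inconsistent; no antidifference.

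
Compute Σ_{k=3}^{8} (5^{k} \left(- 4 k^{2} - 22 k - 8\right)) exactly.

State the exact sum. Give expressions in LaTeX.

r(k) = 5*(2*k**2 + 15*k + 17)/(2*k**2 + 11*k + 4) after simplifying.
Factor: A=5; B=1; C=k**2 + 11*k/2 + 2.
Need (5)·f(k+1) − (1)·f(k) = k**2 + 11*k/2 + 2.
From deg A=0, deg B=0, deg C=2: d=2.
Solve for f: f(k) = (k**2 + 3*k - 3)/4 (degree 2 ≤ 2).
So s_k = (B(k−1)f/C)·t_k = ((k**2 + 3*k - 3)/(2*(2*k**2 + 11*k + 4)))·t_k = 5**k*(-k**2 - 3*k + 3).
Check: Δs_k = 5**k*(-4*k**2 - 22*k - 8). ✓
Evaluate s at k=9 and k=3: -205078125 and -1875; difference -205076250.

Σ = -205076250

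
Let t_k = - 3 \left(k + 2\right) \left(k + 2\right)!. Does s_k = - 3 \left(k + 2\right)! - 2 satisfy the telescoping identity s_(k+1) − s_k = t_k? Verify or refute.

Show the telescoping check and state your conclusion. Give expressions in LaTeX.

valid (s_(k+1) − s_k reduces to t_k)

s_(k+1) = -3*factorial(k + 3) - 2
s_(k+1) − s_k = -3*(k + 2)*factorial(k + 2)
(s_(k+1) − s_k) − t_k = 0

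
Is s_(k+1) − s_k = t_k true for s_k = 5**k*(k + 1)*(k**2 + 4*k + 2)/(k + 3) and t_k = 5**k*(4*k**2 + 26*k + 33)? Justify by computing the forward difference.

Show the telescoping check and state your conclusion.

s_(k+1) = 5**(k + 1)*(k + 2)*(4*k + (k + 1)**2 + 6)/(k + 4)
s_(k+1) − s_k = 5**k*(4*k**4 + 46*k**3 + 189*k**2 + 329*k + 202)/(k**2 + 7*k + 12)
(s_(k+1) − s_k) − t_k = 5**k*(-8*k**3 - 74*k**2 - 214*k - 194)/(k**2 + 7*k + 12)

Invalid: residual 5**k*(-8*k**3 - 74*k**2 - 214*k - 194)/(k**2 + 7*k + 12) ≠ 0.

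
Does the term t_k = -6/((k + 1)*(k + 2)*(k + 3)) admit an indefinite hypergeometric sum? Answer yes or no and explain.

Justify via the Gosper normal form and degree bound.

Yes. s_k = 3*k*(-k - 3)/(2*(k + 1)*(k + 2)).

r(k) = (k + 1)/(k + 4) after simplifying.
Take A(k)=k + 1, B(k)=k + 4, C(k)=1.
Solve (k + 1)·f(k+1) − (k + 3)·f(k) = 1.
From deg A=1, deg B=1, deg C=0: d=2.
Match coefficients ⇒ f(k) = k*(k + 3)/4.
R(k) = B(k−1)·f(k)/C(k) = k*(k + 3)**2/4; s_k = R·t_k = 3*k*(-k - 3)/(2*(k + 1)*(k + 2)).
s_(k+1) − s_k = -6/(k**3 + 6*k**2 + 11*k + 6) = t_k.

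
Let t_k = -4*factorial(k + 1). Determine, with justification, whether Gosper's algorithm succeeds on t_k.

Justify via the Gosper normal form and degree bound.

Compute t_(k+1)/t_k: get k + 2.
So A=k + 2 and B=1, with C=1.
Need (k + 2)·f(k+1) − (1)·f(k) = 1.
d = -1 from the (1,0,0) case.
Negative degree bound (-1): no f exists, t_k not Gosper-summable.

No. Not Gosper-summable.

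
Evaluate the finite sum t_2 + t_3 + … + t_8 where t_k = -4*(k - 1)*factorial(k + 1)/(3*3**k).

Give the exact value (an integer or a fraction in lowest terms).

Σ = -178552/243

The ratio is k*(k + 2)/(3*(k - 1)).
Gosper form: A/B · C(k+1)/C(k) with A=k/3 + 2/3, B=1, C=k - 1.
Key eq: (k/3 + 2/3)·f(k+1) = (1)·f(k) + (k - 1).
Bound: deg f ≤ 0.
Match coefficients ⇒ f(k) = 3.
Get s_k = R·t_k = -4*factorial(k + 1)/3**k with R(k) = B(k−1)f(k)/C(k) = 3/(k - 1).
s_(k+1) − s_k = -4*(k - 1)*factorial(k + 1)/(3*3**k) = t_k.
Evaluate s at k=9 and k=2: -179200/243 and -8/3; difference -178552/243.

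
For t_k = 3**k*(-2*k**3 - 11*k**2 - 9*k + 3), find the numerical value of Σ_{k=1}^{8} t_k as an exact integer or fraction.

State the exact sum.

Σ = -15411792

Compute t_(k+1)/t_k: get 3*(2*k**3 + 17*k**2 + 37*k + 19)/(2*k**3 + 11*k**2 + 9*k - 3).
Take A(k)=3, B(k)=1, C(k)=k**3 + 11*k**2/2 + 9*k/2 - 3/2.
Solve (3)·f(k+1) − (1)·f(k) = k**3 + 11*k**2/2 + 9*k/2 - 3/2.
deg f ≤ 3 (via 0,0,3).
Solve for f: f(k) = k*(k**2 + k - 3)/2 (degree 3 ≤ 3).
So s_k = (B(k−1)f/C)·t_k = (k*(k**2 + k - 3)/(2*k**3 + 11*k**2 + 9*k - 3))·t_k = 3**k*k*(-k**2 - k + 3).
Verify: 3**k*(-2*k**3 - 11*k**2 - 9*k + 3) matches t_k.
Telescoping: Σ = s_(9) − s_(1) = -15411789 − (3) = -15411792.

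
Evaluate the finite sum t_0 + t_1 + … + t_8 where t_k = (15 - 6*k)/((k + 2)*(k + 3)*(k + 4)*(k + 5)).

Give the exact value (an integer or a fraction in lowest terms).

Σ = 159/1144

The ratio is (k + 2)*(2*k - 3)/((k + 6)*(2*k - 5)).
Gosper form: A/B · C(k+1)/C(k) with A=k + 2, B=k + 6, C=k - 5/2.
f must satisfy (k + 2)·f(k+1) − (k + 5)·f(k) = k - 5/2.
Bound: deg f ≤ 3.
Solve for f: f(k) = -k*(k**2 + 9*k + 50)/48 (degree 3 ≤ 3).
R(k) = B(k−1)·f(k)/C(k) = -k*(k + 5)*(k**2 + 9*k + 50)/(24*(2*k - 5)); s_k = R·t_k = k*(k**2 + 9*k + 50)/(8*(k + 2)*(k + 3)*(k + 4)).
Check: Δs_k = 3*(5 - 2*k)/(k**4 + 14*k**3 + 71*k**2 + 154*k + 120). ✓
Evaluate s at k=9 and k=0: 159/1144 and 0; difference 159/1144.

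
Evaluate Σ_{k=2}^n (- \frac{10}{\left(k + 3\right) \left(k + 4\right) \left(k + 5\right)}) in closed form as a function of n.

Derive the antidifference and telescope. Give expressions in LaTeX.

r(k) = (k + 3)/(k + 6) after simplifying.
A = k + 3, B = k + 6, C = 1.
Set up (k + 3)·f(k+1) − (k + 5)·f(k) − (1) = 0.
Degrees (1,1,0) ⇒ d ≤ 2.
Solve for f: f(k) = k*(k + 7)/24 (degree 2 ≤ 2).
Get s_k = R·t_k = 5*k*(-k - 7)/(12*(k + 3)*(k + 4)) with R(k) = B(k−1)f(k)/C(k) = k*(k + 5)*(k + 7)/24.
Check: Δs_k = -10/(k**3 + 12*k**2 + 47*k + 60). ✓
Σ_(k=2)^n t_k = s_(n+1) − s_(2) = (5*(-n**2 - 9*n - 8)/(12*(n**2 + 9*n + 20))) − (-1/4), i.e. (-n**2 - 9*n + 10)/(6*(n**2 + 9*n + 20)).

S(n) = \frac{- n^{2} - 9 n + 10}{6 \left(n^{2} + 9 n + 20\right)}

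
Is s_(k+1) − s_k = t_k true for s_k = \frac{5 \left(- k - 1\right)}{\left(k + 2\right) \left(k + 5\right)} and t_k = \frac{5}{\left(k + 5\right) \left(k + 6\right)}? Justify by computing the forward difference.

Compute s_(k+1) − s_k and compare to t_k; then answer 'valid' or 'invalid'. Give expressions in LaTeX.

s_(k+1) = 5*(-k - 2)/((k + 3)*(k + 6))
s_(k+1) − s_k = 5*(k**2 + 3*k - 2)/(k**4 + 16*k**3 + 91*k**2 + 216*k + 180)
(s_(k+1) − s_k) − t_k = 10*(-k - 4)/(k**4 + 16*k**3 + 91*k**2 + 216*k + 180)

Invalid: residual \frac{10 \left(- k - 4\right)}{k^{4} + 16 k^{3} + 91 k^{2} + 216 k + 180} ≠ 0.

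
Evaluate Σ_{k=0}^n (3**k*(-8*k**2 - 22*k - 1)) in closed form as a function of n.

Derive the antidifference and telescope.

Compute t_(k+1)/t_k: get 3*(8*k**2 + 38*k + 31)/(8*k**2 + 22*k + 1).
Gosper form: A/B · C(k+1)/C(k) with A=3, B=1, C=k**2 + 11*k/4 + 1/8.
Key eq: (3)·f(k+1) = (1)·f(k) + (k**2 + 11*k/4 + 1/8).
Bound: deg f ≤ 2.
A polynomial solution: f(k) = (4*k**2 - k - 4)/8.
Then R = B(k−1)f/C = (4*k**2 - k - 4)/(8*k**2 + 22*k + 1), so s_k = R(k)·t_k = 3**k*(-4*k**2 + k + 4).
Δs = 3**k*(-8*k**2 - 22*k - 1), as required.
Evaluate: s_(n+1) = 3**(n + 1)*(-4*n**2 - 7*n + 1); subtract s_(0) = 4 ⇒ S(n) = -12*3**n*n**2 - 21*3**n*n + 3*3**n - 4.

S(n) = -12*3**n*n**2 - 21*3**n*n + 3*3**n - 4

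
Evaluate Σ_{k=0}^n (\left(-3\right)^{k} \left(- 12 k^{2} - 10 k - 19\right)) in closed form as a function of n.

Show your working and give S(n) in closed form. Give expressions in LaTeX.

S(n) = - 9 \left(-3\right)^{n} n^{2} - 12 \left(-3\right)^{n} n - 15 \left(-3\right)^{n} - 4

t_(k+1)/t_k = 3*(-12*k**2 - 34*k - 41)/(12*k**2 + 10*k + 19).
A = -3, B = 1, C = k**2 + 5*k/6 + 19/12.
Solve (-3)·f(k+1) − (1)·f(k) = k**2 + 5*k/6 + 19/12.
Bound: deg f ≤ 2.
Coefficient equations give f(k) = -(3*k**2 - 2*k + 4)/12.
Then R = B(k−1)f/C = -(3*k**2 - 2*k + 4)/(12*k**2 + 10*k + 19), so s_k = R(k)·t_k = (-3)**k*(3*k**2 - 2*k + 4).
Verify: (-3)**k*(-12*k**2 - 10*k - 19) matches t_k.
s_(n+1) = (-3)**(n + 1)*(3*n**2 + 4*n + 5) and s_(0) = 4, so S(n) = -9*(-3)**n*n**2 - 12*(-3)**n*n - 15*(-3)**n - 4.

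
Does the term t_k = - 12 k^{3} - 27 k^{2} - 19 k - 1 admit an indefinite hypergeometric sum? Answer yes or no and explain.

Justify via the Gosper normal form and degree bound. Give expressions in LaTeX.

Yes. s_k = k \left(- 3 k^{3} - 3 k^{2} + k + 4\right).

Ratio r(k) = (12*k**3 + 63*k**2 + 109*k + 59)/(12*k**3 + 27*k**2 + 19*k + 1).
Take A(k)=1, B(k)=1, C(k)=k**3 + 9*k**2/4 + 19*k/12 + 1/12.
Key eq: (1)·f(k+1) = (1)·f(k) + (k**3 + 9*k**2/4 + 19*k/12 + 1/12).
d = 4 from the (0,0,3) case.
Match coefficients ⇒ f(k) = k*(3*k**3 + 3*k**2 - k - 4)/12.
R(k) = B(k−1)·f(k)/C(k) = k*(3*k**3 + 3*k**2 - k - 4)/(12*k**3 + 27*k**2 + 19*k + 1); s_k = R·t_k = k*(-3*k**3 - 3*k**2 + k + 4).
s_(k+1) − s_k = -12*k**3 - 27*k**2 - 19*k - 1 = t_k.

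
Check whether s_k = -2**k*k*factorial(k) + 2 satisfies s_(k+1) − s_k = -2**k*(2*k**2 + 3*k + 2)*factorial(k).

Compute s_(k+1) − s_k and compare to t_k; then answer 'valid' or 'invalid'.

s_(k+1) = -2**(k + 1)*(k + 1)*factorial(k + 1) + 2
s_(k+1) − s_k = -2**k*(2*k**2 + 3*k + 2)*factorial(k)
(s_(k+1) − s_k) − t_k = 0

valid; difference matches t_k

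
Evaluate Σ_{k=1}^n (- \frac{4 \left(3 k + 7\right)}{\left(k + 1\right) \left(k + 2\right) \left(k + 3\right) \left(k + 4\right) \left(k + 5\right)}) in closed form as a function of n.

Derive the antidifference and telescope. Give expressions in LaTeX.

The ratio is (k + 1)*(3*k + 10)/((k + 6)*(3*k + 7)).
So A=k + 1 and B=k + 6, with C=k + 7/3.
f must satisfy (k + 1)·f(k+1) − (k + 5)·f(k) = k + 7/3.
Bound: deg f ≤ 4.
Solve for f: f(k) = k*(k + 2)*(k**2 + 8*k + 19)/36 (degree 4 ≤ 4).
So s_k = (B(k−1)f/C)·t_k = (k*(k + 2)*(k + 5)*(k**2 + 8*k + 19)/(12*(3*k + 7)))·t_k = k*(-k**2 - 8*k - 19)/(3*(k**3 + 8*k**2 + 19*k + 12)).
Δs = 4*(-3*k - 7)/(k**5 + 15*k**4 + 85*k**3 + 225*k**2 + 274*k + 120), as required.
Σ_(k=1)^n t_k = s_(n+1) − s_(1) = ((-n**3 - 11*n**2 - 38*n - 28)/(3*(n**3 + 11*n**2 + 38*n + 40))) − (-7/30), i.e. n*(-n**2 - 11*n - 38)/(10*(n**3 + 11*n**2 + 38*n + 40)).

S(n) = \frac{n \left(- n^{2} - 11 n - 38\right)}{10 \left(n^{3} + 11 n^{2} + 38 n + 40\right)}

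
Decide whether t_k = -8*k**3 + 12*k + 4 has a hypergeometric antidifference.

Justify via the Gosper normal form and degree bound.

t_(k+1)/t_k = (3*k - 2*(k + 1)**3 + 4)/(-2*k**3 + 3*k + 1).
A = 1, B = 1, C = k**3 - 3*k/2 - 1/2.
Key eq: (1)·f(k+1) = (1)·f(k) + (k**3 - 3*k/2 - 1/2).
Bound: deg f ≤ 4.
A polynomial solution: f(k) = k*(k + 1)*(k**2 - 3*k + 1)/4.
Then R = B(k−1)f/C = k*(k**2 - 3*k + 1)/(2*(2*k**2 - 2*k - 1)), so s_k = R(k)·t_k = 2*k*(-k**3 + 2*k**2 + 2*k - 1).
Δs = -8*k**3 + 12*k + 4, as required.

Yes. s_k = 2*k*(-k**3 + 2*k**2 + 2*k - 1).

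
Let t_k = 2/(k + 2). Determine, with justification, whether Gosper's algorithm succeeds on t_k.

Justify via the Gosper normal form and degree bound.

The ratio is (k + 2)/(k + 3).
So A=k + 2 and B=k + 3, with C=1.
Need (k + 2)·f(k+1) − (k + 2)·f(k) = 1.
Bound: deg f ≤ 0.
Put f(k) = c0: A·f(k+1) − B(k−1)·f(k) − C = -1; need -1 = 0 — inconsistent ⇒ no f, not summable.

No. Not Gosper-summable.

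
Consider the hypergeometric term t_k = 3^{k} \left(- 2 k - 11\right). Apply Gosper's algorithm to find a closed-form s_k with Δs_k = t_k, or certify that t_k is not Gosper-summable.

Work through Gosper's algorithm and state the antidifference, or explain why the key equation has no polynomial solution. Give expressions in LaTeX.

The ratio is 3*(2*k + 13)/(2*k + 11).
So A=3 and B=1, with C=k + 11/2.
Need (3)·f(k+1) − (1)·f(k) = k + 11/2.
Degrees (0,0,1) ⇒ d ≤ 1.
Solve for f: f(k) = (k + 4)/2 (degree 1 ≤ 1).
Get s_k = R·t_k = 3**k*(-k - 4) with R(k) = B(k−1)f(k)/C(k) = (k + 4)/(2*k + 11).
Δs = 3**k*(-2*k - 11), as required.

s_k = 3^{k} \left(- k - 4\right)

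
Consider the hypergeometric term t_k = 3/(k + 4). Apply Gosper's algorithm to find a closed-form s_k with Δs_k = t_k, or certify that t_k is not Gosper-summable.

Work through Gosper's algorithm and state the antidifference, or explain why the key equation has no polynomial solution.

not Gosper-summable; s_k does not exist

Ratio r(k) = (k + 4)/(k + 5).
Normal form (A,B,C) = (k + 4, k + 5, 1).
Solve (k + 4)·f(k+1) − (k + 4)·f(k) = 1.
Bound: deg f ≤ 0.
Write f(k) = c0. Then LHS − RHS = -1, requiring -1 = 0: contradictory. No certificate.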